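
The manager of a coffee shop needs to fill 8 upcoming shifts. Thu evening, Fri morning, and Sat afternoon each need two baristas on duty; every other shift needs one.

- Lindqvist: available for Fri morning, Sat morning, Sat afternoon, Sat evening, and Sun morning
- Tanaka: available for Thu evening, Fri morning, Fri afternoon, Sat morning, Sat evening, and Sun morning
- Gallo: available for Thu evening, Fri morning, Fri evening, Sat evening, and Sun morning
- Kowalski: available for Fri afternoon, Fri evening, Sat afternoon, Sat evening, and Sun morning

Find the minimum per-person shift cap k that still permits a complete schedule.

3

With 4 baristas and 11 worker-slots to fill, someone must work at least ⌈11/4⌉ = 3 shifts, so k ≥ 3.
k = 3 works: Thu evening→Tanaka+Gallo, Fri morning→Lindqvist+Tanaka, Fri afternoon→Tanaka, Fri evening→Gallo, Sat morning→Lindqvist, Sat afternoon→Lindqvist+Kowalski, Sat evening→Gallo, Sun morning→Kowalski.
Loads: Lindqvist 3, Tanaka 3, Gallo 3, Kowalski 2 — all ≤ 3.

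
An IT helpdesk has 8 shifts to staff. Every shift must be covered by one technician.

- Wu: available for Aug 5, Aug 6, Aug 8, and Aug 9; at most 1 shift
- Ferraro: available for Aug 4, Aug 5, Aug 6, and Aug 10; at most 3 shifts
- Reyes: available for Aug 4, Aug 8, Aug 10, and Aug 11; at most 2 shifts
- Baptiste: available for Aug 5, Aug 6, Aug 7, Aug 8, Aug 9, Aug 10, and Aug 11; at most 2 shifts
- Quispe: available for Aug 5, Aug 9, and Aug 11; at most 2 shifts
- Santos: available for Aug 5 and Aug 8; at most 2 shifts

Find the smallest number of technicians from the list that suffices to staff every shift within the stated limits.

8 slots to fill and no one can take more than 3, so at least ⌈8/3⌉ = 3 technicians are needed.
Any 3 technicians together have capacity at most 3+2+2 = 7 < 8 slots, so 3 can never suffice.
Wu, Ferraro, Reyes, and Baptiste alone can cover everything: Aug 4→Ferraro, Aug 5→Ferraro, Aug 6→Ferraro, Aug 7→Baptiste, Aug 8→Reyes, Aug 9→Wu, Aug 10→Baptiste, Aug 11→Reyes.

4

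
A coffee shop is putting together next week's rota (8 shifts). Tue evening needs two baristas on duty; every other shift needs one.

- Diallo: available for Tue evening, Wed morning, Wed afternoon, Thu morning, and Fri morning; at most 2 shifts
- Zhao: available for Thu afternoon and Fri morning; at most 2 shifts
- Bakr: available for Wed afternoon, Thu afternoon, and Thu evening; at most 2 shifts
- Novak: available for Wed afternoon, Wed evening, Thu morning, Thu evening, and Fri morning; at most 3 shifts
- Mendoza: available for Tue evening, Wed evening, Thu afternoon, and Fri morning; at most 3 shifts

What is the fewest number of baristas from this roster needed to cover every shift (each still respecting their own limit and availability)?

4

9 slots to fill and no one can take more than 3, so at least ⌈9/3⌉ = 3 baristas are needed.
Any 3 baristas together have capacity at most 3+3+2 = 8 < 9 slots, so 3 can never suffice.
Diallo, Zhao, Novak, and Mendoza alone can cover everything: Tue evening→Diallo+Mendoza, Wed morning→Diallo, Wed afternoon→Novak, Wed evening→Mendoza, Thu morning→Novak, Thu afternoon→Zhao, Thu evening→Novak, Fri morning→Zhao.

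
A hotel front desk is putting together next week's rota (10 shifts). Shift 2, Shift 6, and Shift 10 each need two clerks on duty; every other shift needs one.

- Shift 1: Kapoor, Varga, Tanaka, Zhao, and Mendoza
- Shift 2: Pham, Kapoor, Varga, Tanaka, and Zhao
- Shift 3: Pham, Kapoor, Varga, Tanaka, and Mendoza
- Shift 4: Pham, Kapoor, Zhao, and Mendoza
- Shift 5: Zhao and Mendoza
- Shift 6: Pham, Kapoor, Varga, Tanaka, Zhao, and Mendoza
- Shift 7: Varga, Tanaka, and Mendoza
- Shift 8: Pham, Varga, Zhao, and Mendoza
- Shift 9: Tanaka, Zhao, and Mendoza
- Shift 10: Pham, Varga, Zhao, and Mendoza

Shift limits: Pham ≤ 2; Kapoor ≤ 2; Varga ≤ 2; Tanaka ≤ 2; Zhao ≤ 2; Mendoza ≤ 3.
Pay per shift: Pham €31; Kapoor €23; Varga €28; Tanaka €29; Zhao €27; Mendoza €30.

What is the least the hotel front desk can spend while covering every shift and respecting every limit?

Picking the cheapest available clerk for each shift independently would cost €333, but that ignores the shift limits.
An optimal schedule: Shift 1→Kapoor, Shift 2→Kapoor+Tanaka, Shift 3→Mendoza, Shift 4→Pham, Shift 5→Zhao, Shift 6→Zhao+Mendoza, Shift 7→Varga, Shift 8→Pham, Shift 9→Tanaka, Shift 10→Varga+Mendoza.
Total: 23 + 23 + 29 + 30 + 31 + 27 + 27 + 30 + 28 + 31 + 29 + 28 + 30 = €366.

€366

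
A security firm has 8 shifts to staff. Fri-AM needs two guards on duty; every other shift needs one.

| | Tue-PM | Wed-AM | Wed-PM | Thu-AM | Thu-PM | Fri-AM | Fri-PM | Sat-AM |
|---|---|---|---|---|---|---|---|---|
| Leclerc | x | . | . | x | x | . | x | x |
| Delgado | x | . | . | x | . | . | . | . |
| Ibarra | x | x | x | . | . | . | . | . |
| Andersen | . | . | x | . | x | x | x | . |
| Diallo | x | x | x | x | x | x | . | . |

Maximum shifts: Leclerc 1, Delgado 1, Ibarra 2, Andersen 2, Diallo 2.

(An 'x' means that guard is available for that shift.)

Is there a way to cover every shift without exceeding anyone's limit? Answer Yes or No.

Total capacity is 1+1+2+2+2 = 8 but 9 worker-slots are needed — infeasible.

No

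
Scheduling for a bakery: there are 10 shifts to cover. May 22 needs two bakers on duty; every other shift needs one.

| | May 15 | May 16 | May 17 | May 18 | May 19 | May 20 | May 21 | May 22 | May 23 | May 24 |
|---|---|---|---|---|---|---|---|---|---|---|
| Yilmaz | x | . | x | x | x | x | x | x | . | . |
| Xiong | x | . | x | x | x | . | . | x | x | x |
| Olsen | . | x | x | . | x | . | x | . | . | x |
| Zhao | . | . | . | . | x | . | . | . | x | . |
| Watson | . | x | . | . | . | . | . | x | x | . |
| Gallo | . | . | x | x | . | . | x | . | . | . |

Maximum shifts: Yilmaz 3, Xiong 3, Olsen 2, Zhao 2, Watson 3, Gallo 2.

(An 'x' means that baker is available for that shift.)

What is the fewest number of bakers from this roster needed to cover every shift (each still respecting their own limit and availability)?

4

11 slots to fill and no one can take more than 3, so at least ⌈11/3⌉ = 4 bakers are needed.
Yilmaz, Xiong, Olsen, and Watson alone can cover everything: May 15→Yilmaz, May 16→Watson, May 17→Xiong, May 18→Yilmaz, May 19→Olsen, May 20→Yilmaz, May 21→Olsen, May 22→Xiong+Watson, May 23→Watson, May 24→Xiong.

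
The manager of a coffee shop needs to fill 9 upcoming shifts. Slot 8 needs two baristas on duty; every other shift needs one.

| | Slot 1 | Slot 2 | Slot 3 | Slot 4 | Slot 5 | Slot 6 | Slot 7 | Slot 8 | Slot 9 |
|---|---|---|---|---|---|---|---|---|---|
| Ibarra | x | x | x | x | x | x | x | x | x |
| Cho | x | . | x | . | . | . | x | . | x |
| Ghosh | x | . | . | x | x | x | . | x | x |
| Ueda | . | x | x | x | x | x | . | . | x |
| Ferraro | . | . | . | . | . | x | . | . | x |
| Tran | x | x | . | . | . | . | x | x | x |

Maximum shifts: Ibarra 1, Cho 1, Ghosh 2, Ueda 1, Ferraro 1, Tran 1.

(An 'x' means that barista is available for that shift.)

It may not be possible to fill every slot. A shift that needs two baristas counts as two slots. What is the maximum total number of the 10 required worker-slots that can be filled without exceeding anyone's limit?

7

Total capacity across all baristas is 1+1+2+1+1+1 = 7, and 10 slots are needed, so at most 7 can be filled.
An assignment achieving 7: Slot 2→Ibarra, Slot 3→Cho, Slot 4→Ghosh, Slot 5→Ghosh, Slot 6→Ueda, Slot 7→Tran, Slot 9→Ferraro.
Loads: Ibarra 1/1, Cho 1/1, Ghosh 2/2, Ueda 1/1, Ferraro 1/1, Tran 1/1.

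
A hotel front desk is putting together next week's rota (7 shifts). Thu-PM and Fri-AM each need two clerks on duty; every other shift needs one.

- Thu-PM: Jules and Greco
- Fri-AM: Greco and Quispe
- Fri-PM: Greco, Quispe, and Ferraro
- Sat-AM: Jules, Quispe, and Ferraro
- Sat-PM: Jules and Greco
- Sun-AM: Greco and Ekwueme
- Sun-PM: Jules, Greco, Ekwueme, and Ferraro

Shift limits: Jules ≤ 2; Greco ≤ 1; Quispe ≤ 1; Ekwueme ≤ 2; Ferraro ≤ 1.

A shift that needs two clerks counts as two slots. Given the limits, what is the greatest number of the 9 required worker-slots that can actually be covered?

Total capacity across all clerks is 2+1+1+2+1 = 7, and 9 slots are needed, so at most 7 can be filled.
An assignment achieving 7: Thu-PM→Jules+Greco, Fri-AM→Quispe, Fri-PM→Ferraro, Sat-PM→Jules, Sun-AM→Ekwueme, Sun-PM→Ekwueme.
Loads: Jules 2/2, Greco 1/1, Quispe 1/1, Ekwueme 2/2, Ferraro 1/1.

7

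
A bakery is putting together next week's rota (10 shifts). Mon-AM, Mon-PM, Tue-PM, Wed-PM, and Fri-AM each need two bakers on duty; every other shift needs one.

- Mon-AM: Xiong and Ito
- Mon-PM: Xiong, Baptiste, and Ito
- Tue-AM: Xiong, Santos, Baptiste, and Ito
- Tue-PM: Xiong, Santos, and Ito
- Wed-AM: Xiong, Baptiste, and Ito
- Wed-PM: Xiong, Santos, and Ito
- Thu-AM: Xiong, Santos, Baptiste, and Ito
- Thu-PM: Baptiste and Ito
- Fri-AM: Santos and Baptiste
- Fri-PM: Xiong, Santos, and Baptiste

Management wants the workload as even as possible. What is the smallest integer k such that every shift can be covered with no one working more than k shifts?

4

With 4 bakers and 15 worker-slots to fill, someone must work at least ⌈15/4⌉ = 4 shifts, so k ≥ 4.
k = 4 works: Mon-AM→Xiong+Ito, Mon-PM→Xiong+Baptiste, Tue-AM→Baptiste, Tue-PM→Xiong+Santos, Wed-AM→Xiong, Wed-PM→Santos+Ito, Thu-AM→Ito, Thu-PM→Baptiste, Fri-AM→Santos+Baptiste, Fri-PM→Santos.
Loads: Xiong 4, Santos 4, Baptiste 4, Ito 3 — all ≤ 4.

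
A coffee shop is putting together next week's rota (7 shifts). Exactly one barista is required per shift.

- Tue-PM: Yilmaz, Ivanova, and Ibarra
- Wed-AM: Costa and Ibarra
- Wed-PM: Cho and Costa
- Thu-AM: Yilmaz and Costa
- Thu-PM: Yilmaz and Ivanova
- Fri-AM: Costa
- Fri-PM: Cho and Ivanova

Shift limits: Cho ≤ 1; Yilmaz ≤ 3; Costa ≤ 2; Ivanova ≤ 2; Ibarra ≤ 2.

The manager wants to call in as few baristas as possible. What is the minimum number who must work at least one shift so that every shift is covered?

7 slots to fill and no one can take more than 3, so at least ⌈7/3⌉ = 3 baristas are needed.
No set of 3 baristas can cover every shift (each such set leaves at least one shift with no one available or exceeds a cap).
Cho, Yilmaz, Costa, and Ivanova alone can cover everything: Tue-PM→Yilmaz, Wed-AM→Costa, Wed-PM→Cho, Thu-AM→Yilmaz, Thu-PM→Yilmaz, Fri-AM→Costa, Fri-PM→Ivanova.

4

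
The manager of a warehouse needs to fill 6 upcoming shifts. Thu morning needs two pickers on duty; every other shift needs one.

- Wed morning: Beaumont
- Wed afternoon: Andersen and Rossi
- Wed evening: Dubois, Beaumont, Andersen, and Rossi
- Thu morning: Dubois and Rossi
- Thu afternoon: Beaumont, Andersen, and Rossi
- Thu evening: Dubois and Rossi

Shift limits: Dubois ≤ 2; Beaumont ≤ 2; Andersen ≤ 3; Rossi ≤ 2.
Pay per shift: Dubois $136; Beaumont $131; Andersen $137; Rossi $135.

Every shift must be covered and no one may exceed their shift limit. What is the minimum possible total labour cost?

$941

Wed morning can only be covered by Beaumont, so that assignment is forced.
Thu morning can only be covered by Dubois and Rossi, so that assignment is forced.
Picking the cheapest available picker for each shift independently would cost $934, but that ignores the shift limits.
An optimal schedule: Wed morning→Beaumont, Wed afternoon→Rossi, Wed evening→Andersen, Thu morning→Rossi+Dubois, Thu afternoon→Beaumont, Thu evening→Dubois.
Total: 131 + 135 + 137 + 135 + 136 + 131 + 136 = $941.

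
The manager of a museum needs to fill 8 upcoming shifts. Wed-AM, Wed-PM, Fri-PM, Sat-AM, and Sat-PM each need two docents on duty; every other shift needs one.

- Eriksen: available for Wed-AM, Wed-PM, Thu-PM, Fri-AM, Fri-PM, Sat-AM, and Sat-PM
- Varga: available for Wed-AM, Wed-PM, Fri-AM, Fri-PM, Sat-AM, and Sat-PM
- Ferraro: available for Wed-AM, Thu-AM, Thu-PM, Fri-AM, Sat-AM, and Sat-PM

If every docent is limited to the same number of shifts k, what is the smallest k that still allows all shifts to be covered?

5

With 3 docents and 13 worker-slots to fill, someone must work at least ⌈13/3⌉ = 5 shifts, so k ≥ 5.
k = 5 works: Wed-AM→Eriksen+Varga, Wed-PM→Eriksen+Varga, Thu-AM→Ferraro, Thu-PM→Eriksen, Fri-AM→Eriksen, Fri-PM→Eriksen+Varga, Sat-AM→Varga+Ferraro, Sat-PM→Varga+Ferraro.
Loads: Eriksen 5, Varga 5, Ferraro 3 — all ≤ 5.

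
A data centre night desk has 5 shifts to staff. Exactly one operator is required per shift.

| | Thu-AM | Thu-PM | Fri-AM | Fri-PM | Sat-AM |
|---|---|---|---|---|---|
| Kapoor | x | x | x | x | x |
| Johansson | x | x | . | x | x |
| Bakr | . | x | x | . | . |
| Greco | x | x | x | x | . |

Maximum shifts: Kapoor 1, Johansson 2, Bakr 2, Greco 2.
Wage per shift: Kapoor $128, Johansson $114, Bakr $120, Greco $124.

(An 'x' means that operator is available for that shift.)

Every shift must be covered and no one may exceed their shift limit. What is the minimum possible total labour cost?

$592

Picking the cheapest available operator for each shift independently would cost $576, but that ignores the shift limits.
An optimal schedule: Thu-AM→Johansson, Thu-PM→Bakr, Fri-AM→Bakr, Fri-PM→Greco, Sat-AM→Johansson.
Total: 114 + 120 + 120 + 124 + 114 = $592.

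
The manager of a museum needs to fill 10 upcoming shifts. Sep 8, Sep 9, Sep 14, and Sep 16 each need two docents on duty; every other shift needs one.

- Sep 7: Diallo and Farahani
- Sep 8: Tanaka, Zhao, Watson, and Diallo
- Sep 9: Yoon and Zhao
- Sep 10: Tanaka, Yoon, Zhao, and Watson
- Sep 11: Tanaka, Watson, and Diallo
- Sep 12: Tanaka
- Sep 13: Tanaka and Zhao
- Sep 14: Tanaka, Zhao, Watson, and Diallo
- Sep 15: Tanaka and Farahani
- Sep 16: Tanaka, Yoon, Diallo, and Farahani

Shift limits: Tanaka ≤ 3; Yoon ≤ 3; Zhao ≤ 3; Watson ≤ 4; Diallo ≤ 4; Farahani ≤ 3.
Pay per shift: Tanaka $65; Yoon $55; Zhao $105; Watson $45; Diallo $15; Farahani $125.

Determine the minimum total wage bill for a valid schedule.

Sep 9 can only be covered by Yoon and Zhao, so that assignment is forced.
Sep 12 can only be covered by Tanaka, so that assignment is forced.
Picking the cheapest available docent for each shift independently would cost $620, but that ignores the shift limits.
An optimal schedule: Sep 7→Diallo, Sep 8→Diallo+Watson, Sep 9→Yoon+Zhao, Sep 10→Watson, Sep 11→Watson, Sep 12→Tanaka, Sep 13→Tanaka, Sep 14→Diallo+Watson, Sep 15→Tanaka, Sep 16→Diallo+Yoon.
Total: 15 + 15 + 45 + 55 + 105 + 45 + 45 + 65 + 65 + 15 + 45 + 65 + 15 + 55 = $650.

$650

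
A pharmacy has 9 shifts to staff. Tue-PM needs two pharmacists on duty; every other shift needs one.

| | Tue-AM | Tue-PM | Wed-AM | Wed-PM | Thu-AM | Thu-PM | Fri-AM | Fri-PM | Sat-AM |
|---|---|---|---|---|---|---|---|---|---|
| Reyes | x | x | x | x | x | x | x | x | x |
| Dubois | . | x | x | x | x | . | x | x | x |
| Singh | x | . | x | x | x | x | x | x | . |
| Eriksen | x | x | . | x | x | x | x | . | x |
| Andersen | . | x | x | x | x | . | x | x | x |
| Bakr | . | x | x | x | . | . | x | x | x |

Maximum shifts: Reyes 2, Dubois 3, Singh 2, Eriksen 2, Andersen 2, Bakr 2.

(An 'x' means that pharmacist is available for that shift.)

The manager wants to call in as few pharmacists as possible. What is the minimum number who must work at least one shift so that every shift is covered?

10 slots to fill and no one can take more than 3, so at least ⌈10/3⌉ = 4 pharmacists are needed.
Any 4 pharmacists together have capacity at most 3+2+2+2 = 9 < 10 slots, so 4 can never suffice.
Reyes, Dubois, Singh, Eriksen, and Andersen alone can cover everything: Tue-AM→Reyes, Tue-PM→Eriksen+Andersen, Wed-AM→Dubois, Wed-PM→Singh, Thu-AM→Singh, Thu-PM→Reyes, Fri-AM→Eriksen, Fri-PM→Dubois, Sat-AM→Dubois.

5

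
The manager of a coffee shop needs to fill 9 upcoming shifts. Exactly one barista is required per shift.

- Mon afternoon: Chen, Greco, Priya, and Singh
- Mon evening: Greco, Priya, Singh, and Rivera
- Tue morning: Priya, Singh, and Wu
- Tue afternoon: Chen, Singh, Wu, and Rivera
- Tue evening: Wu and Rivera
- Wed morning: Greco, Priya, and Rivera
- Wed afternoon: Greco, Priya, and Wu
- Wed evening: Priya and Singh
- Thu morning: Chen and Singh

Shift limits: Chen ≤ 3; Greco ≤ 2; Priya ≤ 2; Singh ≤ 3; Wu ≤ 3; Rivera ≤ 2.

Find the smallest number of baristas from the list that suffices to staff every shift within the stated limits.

4

9 slots to fill and no one can take more than 3, so at least ⌈9/3⌉ = 3 baristas are needed.
No set of 3 baristas can cover every shift (each such set leaves at least one shift with no one available or exceeds a cap).
Chen, Greco, Priya, and Wu alone can cover everything: Mon afternoon→Chen, Mon evening→Greco, Tue morning→Priya, Tue afternoon→Chen, Tue evening→Wu, Wed morning→Greco, Wed afternoon→Wu, Wed evening→Priya, Thu morning→Chen.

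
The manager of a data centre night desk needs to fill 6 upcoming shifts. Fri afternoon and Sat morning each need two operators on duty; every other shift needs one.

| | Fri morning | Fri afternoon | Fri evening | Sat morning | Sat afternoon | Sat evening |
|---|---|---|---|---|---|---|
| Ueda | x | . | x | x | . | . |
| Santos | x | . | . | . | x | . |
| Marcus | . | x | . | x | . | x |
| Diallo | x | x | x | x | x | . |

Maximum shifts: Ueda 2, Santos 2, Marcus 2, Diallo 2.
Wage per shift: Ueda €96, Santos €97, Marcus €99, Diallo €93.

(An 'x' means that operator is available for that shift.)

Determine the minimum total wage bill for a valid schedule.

Fri afternoon can only be covered by Marcus and Diallo, so that assignment is forced.
Sat evening can only be covered by Marcus, so that assignment is forced.
Picking the cheapest available operator for each shift independently would cost €759, but that ignores the shift limits.
An optimal schedule: Fri morning→Santos, Fri afternoon→Marcus+Diallo, Fri evening→Ueda, Sat morning→Ueda+Diallo, Sat afternoon→Santos, Sat evening→Marcus.
Total: 97 + 99 + 93 + 96 + 96 + 93 + 97 + 99 = €770.

€770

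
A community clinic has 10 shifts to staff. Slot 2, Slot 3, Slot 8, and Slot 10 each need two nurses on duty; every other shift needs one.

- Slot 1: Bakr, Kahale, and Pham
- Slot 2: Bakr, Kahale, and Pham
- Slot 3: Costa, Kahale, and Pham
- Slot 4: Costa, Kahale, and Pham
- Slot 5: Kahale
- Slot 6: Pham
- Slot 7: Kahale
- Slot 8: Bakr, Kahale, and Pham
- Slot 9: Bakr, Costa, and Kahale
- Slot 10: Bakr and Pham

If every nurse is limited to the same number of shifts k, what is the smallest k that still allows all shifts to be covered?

4

With 4 nurses and 14 worker-slots to fill, someone must work at least ⌈14/4⌉ = 4 shifts, so k ≥ 4.
k = 4 works: Slot 1→Bakr, Slot 2→Bakr+Kahale, Slot 3→Costa+Kahale, Slot 4→Costa, Slot 5→Kahale, Slot 6→Pham, Slot 7→Kahale, Slot 8→Bakr+Pham, Slot 9→Costa, Slot 10→Bakr+Pham.
Loads: Bakr 4, Costa 3, Kahale 4, Pham 3 — all ≤ 4.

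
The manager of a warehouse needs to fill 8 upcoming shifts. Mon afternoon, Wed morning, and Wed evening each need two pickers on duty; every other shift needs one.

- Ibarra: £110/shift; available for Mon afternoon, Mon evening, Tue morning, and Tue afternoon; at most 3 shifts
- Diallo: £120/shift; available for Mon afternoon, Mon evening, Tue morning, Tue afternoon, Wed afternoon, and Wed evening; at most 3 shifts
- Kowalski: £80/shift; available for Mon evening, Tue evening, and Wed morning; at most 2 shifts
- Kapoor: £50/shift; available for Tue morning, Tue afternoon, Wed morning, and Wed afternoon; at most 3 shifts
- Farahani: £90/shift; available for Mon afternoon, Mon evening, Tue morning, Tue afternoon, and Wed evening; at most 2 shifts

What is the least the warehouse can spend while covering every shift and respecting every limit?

£940

Tue evening can only be covered by Kowalski, so that assignment is forced.
Wed morning can only be covered by Kowalski and Kapoor, so that assignment is forced.
Wed evening can only be covered by Diallo and Farahani, so that assignment is forced.
Picking the cheapest available picker for each shift independently would cost £850, but that ignores the shift limits.
An optimal schedule: Mon afternoon→Farahani+Ibarra, Mon evening→Ibarra, Tue morning→Kapoor, Tue afternoon→Ibarra, Tue evening→Kowalski, Wed morning→Kapoor+Kowalski, Wed afternoon→Kapoor, Wed evening→Farahani+Diallo.
Total: 90 + 110 + 110 + 50 + 110 + 80 + 50 + 80 + 50 + 90 + 120 = £940.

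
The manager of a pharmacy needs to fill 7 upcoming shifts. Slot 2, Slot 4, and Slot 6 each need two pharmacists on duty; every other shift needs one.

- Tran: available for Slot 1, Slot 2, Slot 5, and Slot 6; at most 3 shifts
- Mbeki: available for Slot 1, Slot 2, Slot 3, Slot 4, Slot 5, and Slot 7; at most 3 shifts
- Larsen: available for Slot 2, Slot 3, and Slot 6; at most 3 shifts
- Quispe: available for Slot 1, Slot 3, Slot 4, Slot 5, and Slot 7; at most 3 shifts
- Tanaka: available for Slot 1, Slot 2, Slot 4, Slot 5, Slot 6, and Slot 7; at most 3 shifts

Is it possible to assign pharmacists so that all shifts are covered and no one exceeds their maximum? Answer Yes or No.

Yes

One valid schedule: Slot 1→Tran, Slot 2→Larsen+Tanaka, Slot 3→Mbeki, Slot 4→Mbeki+Quispe, Slot 5→Tran, Slot 6→Tran+Larsen, Slot 7→Mbeki.
Loads: Tran 3/3, Mbeki 3/3, Larsen 2/3, Quispe 1/3, Tanaka 1/3 — all within limits.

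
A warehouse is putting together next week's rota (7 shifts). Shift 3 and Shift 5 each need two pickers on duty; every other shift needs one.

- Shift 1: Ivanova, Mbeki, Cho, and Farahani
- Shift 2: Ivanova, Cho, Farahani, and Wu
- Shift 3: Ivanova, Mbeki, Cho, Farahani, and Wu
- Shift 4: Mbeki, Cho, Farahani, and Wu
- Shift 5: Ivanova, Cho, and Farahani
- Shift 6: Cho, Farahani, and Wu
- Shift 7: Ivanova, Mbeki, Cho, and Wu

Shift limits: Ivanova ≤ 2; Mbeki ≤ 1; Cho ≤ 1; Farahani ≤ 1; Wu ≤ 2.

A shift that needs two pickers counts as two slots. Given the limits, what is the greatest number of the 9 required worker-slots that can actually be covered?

7

Total capacity across all pickers is 2+1+1+1+2 = 7, and 9 slots are needed, so at most 7 can be filled.
An assignment achieving 7: Shift 1→Ivanova, Shift 2→Wu, Shift 4→Mbeki, Shift 5→Ivanova+Cho, Shift 6→Farahani, Shift 7→Wu.
Loads: Ivanova 2/2, Mbeki 1/1, Cho 1/1, Farahani 1/1, Wu 2/2.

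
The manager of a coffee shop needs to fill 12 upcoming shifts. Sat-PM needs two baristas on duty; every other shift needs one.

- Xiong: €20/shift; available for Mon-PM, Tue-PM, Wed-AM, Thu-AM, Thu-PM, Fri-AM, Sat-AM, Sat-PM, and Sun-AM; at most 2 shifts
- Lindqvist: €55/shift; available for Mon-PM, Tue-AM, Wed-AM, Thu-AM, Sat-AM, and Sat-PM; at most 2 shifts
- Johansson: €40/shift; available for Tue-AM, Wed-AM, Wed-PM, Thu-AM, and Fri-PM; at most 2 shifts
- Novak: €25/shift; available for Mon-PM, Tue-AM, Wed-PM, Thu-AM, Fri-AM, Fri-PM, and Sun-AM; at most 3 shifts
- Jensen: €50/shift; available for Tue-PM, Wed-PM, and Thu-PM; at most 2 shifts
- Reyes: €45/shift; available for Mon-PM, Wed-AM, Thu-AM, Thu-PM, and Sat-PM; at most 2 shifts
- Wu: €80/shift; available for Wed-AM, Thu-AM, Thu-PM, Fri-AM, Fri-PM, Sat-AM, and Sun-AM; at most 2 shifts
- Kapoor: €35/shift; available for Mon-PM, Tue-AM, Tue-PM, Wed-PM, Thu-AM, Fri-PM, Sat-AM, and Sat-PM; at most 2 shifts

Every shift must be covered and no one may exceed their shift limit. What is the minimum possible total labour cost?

Picking the cheapest available barista for each shift independently would cost €290, but that ignores the shift limits.
An optimal schedule: Mon-PM→Reyes, Tue-AM→Novak, Tue-PM→Xiong, Wed-AM→Johansson, Wed-PM→Jensen, Thu-AM→Johansson, Thu-PM→Jensen, Fri-AM→Xiong, Fri-PM→Novak, Sat-AM→Kapoor, Sat-PM→Kapoor+Reyes, Sun-AM→Novak.
Total: 45 + 25 + 20 + 40 + 50 + 40 + 50 + 20 + 25 + 35 + 35 + 45 + 25 = €455.

€455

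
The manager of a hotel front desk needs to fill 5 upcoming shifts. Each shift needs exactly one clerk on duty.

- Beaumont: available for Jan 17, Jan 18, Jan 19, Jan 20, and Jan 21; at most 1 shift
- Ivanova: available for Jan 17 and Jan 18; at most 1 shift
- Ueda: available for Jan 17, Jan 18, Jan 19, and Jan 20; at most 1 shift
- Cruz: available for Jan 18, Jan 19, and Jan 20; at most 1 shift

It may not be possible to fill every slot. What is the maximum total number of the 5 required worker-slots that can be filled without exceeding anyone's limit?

4

Total capacity across all clerks is 1+1+1+1 = 4, and 5 slots are needed, so at most 4 can be filled.
An assignment achieving 4: Jan 17→Ivanova, Jan 19→Ueda, Jan 20→Cruz, Jan 21→Beaumont.
Loads: Beaumont 1/1, Ivanova 1/1, Ueda 1/1, Cruz 1/1.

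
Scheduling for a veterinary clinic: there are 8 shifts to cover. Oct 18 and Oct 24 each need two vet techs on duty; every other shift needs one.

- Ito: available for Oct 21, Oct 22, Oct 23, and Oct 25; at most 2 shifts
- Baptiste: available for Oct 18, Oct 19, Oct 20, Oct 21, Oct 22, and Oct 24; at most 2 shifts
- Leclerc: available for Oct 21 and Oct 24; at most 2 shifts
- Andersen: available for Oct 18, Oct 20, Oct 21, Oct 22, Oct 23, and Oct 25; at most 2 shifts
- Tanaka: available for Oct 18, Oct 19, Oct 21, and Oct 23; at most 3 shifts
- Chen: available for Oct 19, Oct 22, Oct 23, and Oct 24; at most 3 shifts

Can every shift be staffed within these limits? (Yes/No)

One valid schedule: Oct 18→Baptiste+Andersen, Oct 19→Tanaka, Oct 20→Baptiste, Oct 21→Leclerc, Oct 22→Ito, Oct 23→Andersen, Oct 24→Leclerc+Chen, Oct 25→Ito.
Loads: Ito 2/2, Baptiste 2/2, Leclerc 2/2, Andersen 2/2, Tanaka 1/3, Chen 1/3 — all within limits.

Yes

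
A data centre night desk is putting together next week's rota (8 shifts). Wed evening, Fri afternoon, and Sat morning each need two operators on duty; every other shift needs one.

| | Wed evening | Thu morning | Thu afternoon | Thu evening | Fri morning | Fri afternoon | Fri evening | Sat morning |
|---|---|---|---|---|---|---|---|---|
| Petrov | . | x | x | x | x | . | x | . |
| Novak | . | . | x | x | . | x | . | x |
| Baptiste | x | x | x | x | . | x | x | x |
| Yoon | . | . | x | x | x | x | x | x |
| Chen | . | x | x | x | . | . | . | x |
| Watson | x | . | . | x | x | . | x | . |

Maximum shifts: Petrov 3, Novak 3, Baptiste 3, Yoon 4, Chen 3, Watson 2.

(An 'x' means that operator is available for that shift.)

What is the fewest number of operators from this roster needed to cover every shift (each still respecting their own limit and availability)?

4

11 slots to fill and no one can take more than 4, so at least ⌈11/4⌉ = 3 operators are needed.
Any 3 operators together have capacity at most 4+3+3 = 10 < 11 slots, so 3 can never suffice.
Petrov, Novak, Baptiste, and Watson alone can cover everything: Wed evening→Baptiste+Watson, Thu morning→Petrov, Thu afternoon→Petrov, Thu evening→Novak, Fri morning→Petrov, Fri afternoon→Novak+Baptiste, Fri evening→Watson, Sat morning→Novak+Baptiste.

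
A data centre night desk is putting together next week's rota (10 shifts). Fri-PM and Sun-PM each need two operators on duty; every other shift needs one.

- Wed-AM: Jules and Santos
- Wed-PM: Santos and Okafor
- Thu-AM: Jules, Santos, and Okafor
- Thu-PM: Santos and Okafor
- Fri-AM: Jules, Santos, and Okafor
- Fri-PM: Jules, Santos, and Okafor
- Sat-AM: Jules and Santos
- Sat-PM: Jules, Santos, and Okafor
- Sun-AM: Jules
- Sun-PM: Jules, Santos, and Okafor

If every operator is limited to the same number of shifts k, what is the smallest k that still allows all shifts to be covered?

4

With 3 operators and 12 worker-slots to fill, someone must work at least ⌈12/3⌉ = 4 shifts, so k ≥ 4.
k = 4 works: Wed-AM→Jules, Wed-PM→Santos, Thu-AM→Jules, Thu-PM→Santos, Fri-AM→Okafor, Fri-PM→Santos+Okafor, Sat-AM→Jules, Sat-PM→Okafor, Sun-AM→Jules, Sun-PM→Santos+Okafor.
Loads: Jules 4, Santos 4, Okafor 4 — all ≤ 4.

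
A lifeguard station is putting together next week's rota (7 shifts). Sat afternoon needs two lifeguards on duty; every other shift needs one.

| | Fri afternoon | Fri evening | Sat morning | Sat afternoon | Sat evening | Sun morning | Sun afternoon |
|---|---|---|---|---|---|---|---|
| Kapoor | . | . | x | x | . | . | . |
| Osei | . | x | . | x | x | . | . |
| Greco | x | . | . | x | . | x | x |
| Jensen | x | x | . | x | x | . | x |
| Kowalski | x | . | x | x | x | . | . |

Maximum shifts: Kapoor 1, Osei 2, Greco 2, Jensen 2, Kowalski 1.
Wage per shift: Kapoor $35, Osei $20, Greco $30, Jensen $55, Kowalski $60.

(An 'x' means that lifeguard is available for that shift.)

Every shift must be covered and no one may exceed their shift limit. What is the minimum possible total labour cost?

Sun morning can only be covered by Greco, so that assignment is forced.
Picking the cheapest available lifeguard for each shift independently would cost $215, but that ignores the shift limits.
An optimal schedule: Fri afternoon→Jensen, Fri evening→Osei, Sat morning→Kapoor, Sat afternoon→Jensen+Kowalski, Sat evening→Osei, Sun morning→Greco, Sun afternoon→Greco.
Total: 55 + 20 + 35 + 55 + 60 + 20 + 30 + 30 = $305.

$305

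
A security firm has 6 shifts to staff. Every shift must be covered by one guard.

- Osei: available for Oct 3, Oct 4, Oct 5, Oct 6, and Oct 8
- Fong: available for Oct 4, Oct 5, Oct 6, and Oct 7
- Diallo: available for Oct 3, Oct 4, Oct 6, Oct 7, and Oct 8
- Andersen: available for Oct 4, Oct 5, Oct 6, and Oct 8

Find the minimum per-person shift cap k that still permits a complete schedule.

2

With 4 guards and 6 worker-slots to fill, someone must work at least ⌈6/4⌉ = 2 shifts, so k ≥ 2.
k = 2 works: Oct 3→Osei, Oct 4→Fong, Oct 5→Osei, Oct 6→Diallo, Oct 7→Fong, Oct 8→Diallo.
Loads: Osei 2, Fong 2, Diallo 2, Andersen 0 — all ≤ 2.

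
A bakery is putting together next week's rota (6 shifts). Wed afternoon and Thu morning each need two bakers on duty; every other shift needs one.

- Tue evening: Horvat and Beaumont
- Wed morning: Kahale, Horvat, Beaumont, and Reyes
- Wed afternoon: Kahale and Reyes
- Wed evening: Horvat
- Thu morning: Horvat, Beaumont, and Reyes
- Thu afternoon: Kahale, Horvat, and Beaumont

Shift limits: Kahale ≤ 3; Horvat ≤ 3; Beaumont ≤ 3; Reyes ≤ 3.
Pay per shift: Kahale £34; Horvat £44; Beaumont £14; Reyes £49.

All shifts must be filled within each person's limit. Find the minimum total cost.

Wed afternoon can only be covered by Kahale and Reyes, so that assignment is forced.
Wed evening can only be covered by Horvat, so that assignment is forced.
Picking the cheapest available baker for each shift independently would cost £227, but that ignores the shift limits.
An optimal schedule: Tue evening→Beaumont, Wed morning→Kahale, Wed afternoon→Kahale+Reyes, Wed evening→Horvat, Thu morning→Beaumont+Horvat, Thu afternoon→Beaumont.
Total: 14 + 34 + 34 + 49 + 44 + 14 + 44 + 14 = £247.

£247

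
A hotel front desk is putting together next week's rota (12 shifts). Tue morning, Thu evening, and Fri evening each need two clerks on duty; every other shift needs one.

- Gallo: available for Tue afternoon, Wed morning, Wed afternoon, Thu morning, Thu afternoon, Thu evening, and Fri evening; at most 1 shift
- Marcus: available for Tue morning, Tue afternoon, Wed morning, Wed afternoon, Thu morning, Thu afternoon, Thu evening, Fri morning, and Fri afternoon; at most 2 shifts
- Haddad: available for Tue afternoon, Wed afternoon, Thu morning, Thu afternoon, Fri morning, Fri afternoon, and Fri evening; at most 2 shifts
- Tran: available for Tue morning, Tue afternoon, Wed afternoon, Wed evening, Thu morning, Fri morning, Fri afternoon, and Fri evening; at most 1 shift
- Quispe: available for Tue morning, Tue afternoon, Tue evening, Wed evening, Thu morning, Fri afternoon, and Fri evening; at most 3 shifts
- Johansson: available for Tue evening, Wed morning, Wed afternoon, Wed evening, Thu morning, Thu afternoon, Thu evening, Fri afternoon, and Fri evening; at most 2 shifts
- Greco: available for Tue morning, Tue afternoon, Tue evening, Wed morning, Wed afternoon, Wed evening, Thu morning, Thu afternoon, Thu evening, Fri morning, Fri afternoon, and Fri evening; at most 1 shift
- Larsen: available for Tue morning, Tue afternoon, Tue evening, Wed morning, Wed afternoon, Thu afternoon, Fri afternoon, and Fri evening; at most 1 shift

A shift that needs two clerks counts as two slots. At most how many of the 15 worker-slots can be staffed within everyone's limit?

Total capacity across all clerks is 1+2+2+1+3+2+1+1 = 13, and 15 slots are needed, so at most 13 can be filled.
An assignment achieving 13: Tue morning→Quispe+Greco, Tue afternoon→Haddad, Tue evening→Quispe, Wed morning→Johansson, Wed afternoon→Johansson, Wed evening→Tran, Thu morning→Quispe, Thu afternoon→Haddad, Thu evening→Gallo+Marcus, Fri morning→Marcus, Fri afternoon→Larsen.
Loads: Gallo 1/1, Marcus 2/2, Haddad 2/2, Tran 1/1, Quispe 3/3, Johansson 2/2, Greco 1/1, Larsen 1/1.

13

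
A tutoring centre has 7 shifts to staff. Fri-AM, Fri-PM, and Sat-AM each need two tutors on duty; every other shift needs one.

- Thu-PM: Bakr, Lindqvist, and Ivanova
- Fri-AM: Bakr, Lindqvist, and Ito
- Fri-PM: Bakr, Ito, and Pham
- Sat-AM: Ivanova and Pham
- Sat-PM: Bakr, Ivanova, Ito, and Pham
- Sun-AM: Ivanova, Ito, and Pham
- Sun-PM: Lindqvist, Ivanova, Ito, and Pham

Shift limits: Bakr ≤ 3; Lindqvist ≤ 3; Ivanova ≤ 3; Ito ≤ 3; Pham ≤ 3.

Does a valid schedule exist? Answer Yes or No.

Sat-AM can only be covered by Ivanova and Pham, so that assignment is forced.
One valid schedule: Thu-PM→Bakr, Fri-AM→Bakr+Lindqvist, Fri-PM→Bakr+Ito, Sat-AM→Ivanova+Pham, Sat-PM→Ivanova, Sun-AM→Ivanova, Sun-PM→Lindqvist.
Loads: Bakr 3/3, Lindqvist 2/3, Ivanova 3/3, Ito 1/3, Pham 1/3 — all within limits.

Yes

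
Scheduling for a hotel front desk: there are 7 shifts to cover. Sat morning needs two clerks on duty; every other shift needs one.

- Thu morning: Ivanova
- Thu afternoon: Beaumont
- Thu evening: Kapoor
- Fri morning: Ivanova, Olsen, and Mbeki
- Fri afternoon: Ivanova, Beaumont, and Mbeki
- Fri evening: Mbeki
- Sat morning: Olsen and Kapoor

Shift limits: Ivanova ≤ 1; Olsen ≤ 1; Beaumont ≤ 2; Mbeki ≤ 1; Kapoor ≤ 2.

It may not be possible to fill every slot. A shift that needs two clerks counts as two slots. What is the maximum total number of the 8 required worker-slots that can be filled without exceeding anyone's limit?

7

Total capacity across all clerks is 1+1+2+1+2 = 7, and 8 slots are needed, so at most 7 can be filled.
An assignment achieving 7: Thu morning→Ivanova, Thu afternoon→Beaumont, Thu evening→Kapoor, Fri afternoon→Beaumont, Fri evening→Mbeki, Sat morning→Olsen+Kapoor.
Loads: Ivanova 1/1, Olsen 1/1, Beaumont 2/2, Mbeki 1/1, Kapoor 2/2.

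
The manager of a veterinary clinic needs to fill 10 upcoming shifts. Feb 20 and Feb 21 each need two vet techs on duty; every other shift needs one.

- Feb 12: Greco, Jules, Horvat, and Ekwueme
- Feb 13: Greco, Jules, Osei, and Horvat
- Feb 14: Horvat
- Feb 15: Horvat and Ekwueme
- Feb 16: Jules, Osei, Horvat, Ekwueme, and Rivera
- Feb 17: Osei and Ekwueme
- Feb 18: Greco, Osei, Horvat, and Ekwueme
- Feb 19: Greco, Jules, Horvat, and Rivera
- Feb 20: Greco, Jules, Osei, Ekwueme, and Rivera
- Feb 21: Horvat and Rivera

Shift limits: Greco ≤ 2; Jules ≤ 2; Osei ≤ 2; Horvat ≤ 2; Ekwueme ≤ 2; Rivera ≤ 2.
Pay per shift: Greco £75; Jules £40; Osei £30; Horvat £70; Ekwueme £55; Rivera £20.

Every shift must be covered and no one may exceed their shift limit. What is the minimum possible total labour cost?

Feb 14 can only be covered by Horvat, so that assignment is forced.
Feb 21 can only be covered by Horvat and Rivera, so that assignment is forced.
Picking the cheapest available vet tech for each shift independently would cost £435, but that ignores the shift limits.
An optimal schedule: Feb 12→Greco, Feb 13→Greco, Feb 14→Horvat, Feb 15→Ekwueme, Feb 16→Jules, Feb 17→Osei, Feb 18→Osei, Feb 19→Jules, Feb 20→Ekwueme+Rivera, Feb 21→Horvat+Rivera.
Total: 75 + 75 + 70 + 55 + 40 + 30 + 30 + 40 + 55 + 20 + 70 + 20 = £580.

£580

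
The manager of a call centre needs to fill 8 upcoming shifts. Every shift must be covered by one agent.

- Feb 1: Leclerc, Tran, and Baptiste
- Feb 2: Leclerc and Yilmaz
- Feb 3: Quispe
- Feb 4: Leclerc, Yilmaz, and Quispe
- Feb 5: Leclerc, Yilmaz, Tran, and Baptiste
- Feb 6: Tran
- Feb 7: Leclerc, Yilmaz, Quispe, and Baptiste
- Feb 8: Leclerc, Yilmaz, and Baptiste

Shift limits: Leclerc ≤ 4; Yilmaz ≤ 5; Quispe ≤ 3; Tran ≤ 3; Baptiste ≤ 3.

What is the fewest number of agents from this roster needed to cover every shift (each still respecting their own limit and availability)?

8 slots to fill and no one can take more than 5, so at least ⌈8/5⌉ = 2 agents are needed.
Shifts {Feb 2, Feb 3, Feb 6} need 3 slots, but among the agents available for them (Leclerc, Yilmaz, Quispe, and Tran) any 2 together supply at most 2. So 2 agents are not enough.
Leclerc, Quispe, and Tran alone can cover everything: Feb 1→Leclerc, Feb 2→Leclerc, Feb 3→Quispe, Feb 4→Leclerc, Feb 5→Tran, Feb 6→Tran, Feb 7→Quispe, Feb 8→Leclerc.

3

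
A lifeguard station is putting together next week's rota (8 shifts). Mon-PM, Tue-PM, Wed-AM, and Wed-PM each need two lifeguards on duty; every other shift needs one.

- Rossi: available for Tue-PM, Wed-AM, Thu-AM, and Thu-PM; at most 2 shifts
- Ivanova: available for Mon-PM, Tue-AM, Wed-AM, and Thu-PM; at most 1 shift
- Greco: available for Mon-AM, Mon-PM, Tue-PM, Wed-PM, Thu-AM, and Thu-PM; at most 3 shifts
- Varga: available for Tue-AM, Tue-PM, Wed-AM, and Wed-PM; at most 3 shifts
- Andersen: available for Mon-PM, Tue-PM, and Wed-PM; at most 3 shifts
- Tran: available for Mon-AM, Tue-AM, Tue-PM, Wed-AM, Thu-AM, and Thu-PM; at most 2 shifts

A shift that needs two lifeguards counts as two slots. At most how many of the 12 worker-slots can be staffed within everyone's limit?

Total capacity across all lifeguards is 2+1+3+3+3+2 = 14, and 12 slots are needed, so at most 12 can be filled.
An assignment achieving 12: Mon-AM→Greco, Mon-PM→Ivanova+Greco, Tue-AM→Varga, Tue-PM→Andersen+Tran, Wed-AM→Rossi+Varga, Wed-PM→Greco+Varga, Thu-AM→Rossi, Thu-PM→Tran.
Loads: Rossi 2/2, Ivanova 1/1, Greco 3/3, Varga 3/3, Andersen 1/3, Tran 2/2.

12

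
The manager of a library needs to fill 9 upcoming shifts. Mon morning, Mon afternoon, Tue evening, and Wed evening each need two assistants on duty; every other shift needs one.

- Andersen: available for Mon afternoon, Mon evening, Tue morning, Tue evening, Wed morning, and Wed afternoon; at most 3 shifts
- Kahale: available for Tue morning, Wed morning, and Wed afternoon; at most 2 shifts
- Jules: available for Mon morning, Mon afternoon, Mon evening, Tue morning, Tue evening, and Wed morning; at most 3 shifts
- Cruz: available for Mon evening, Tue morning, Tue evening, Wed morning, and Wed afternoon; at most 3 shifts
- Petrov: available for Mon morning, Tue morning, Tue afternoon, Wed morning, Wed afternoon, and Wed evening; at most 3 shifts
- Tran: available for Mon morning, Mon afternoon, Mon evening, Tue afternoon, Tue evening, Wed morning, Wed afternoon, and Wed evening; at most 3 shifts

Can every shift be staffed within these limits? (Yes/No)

Wed evening can only be covered by Petrov and Tran, so that assignment is forced.
One valid schedule: Mon morning→Jules+Petrov, Mon afternoon→Andersen+Jules, Mon evening→Andersen, Tue morning→Andersen, Tue afternoon→Petrov, Tue evening→Jules+Cruz, Wed morning→Kahale, Wed afternoon→Kahale, Wed evening→Petrov+Tran.
Loads: Andersen 3/3, Kahale 2/2, Jules 3/3, Cruz 1/3, Petrov 3/3, Tran 1/3 — all within limits.

Yes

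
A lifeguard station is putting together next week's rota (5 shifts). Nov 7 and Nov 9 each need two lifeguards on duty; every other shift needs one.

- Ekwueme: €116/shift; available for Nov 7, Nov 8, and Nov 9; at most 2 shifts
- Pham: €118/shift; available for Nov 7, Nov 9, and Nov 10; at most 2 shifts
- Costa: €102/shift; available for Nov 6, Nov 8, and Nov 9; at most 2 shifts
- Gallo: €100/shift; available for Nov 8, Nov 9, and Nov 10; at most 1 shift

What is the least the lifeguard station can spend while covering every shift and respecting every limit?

€772

Nov 6 can only be covered by Costa, so that assignment is forced.
Nov 7 can only be covered by Ekwueme and Pham, so that assignment is forced.
Picking the cheapest available lifeguard for each shift independently would cost €738, but that ignores the shift limits.
An optimal schedule: Nov 6→Costa, Nov 7→Ekwueme+Pham, Nov 8→Ekwueme, Nov 9→Costa+Gallo, Nov 10→Pham.
Total: 102 + 116 + 118 + 116 + 102 + 100 + 118 = €772.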